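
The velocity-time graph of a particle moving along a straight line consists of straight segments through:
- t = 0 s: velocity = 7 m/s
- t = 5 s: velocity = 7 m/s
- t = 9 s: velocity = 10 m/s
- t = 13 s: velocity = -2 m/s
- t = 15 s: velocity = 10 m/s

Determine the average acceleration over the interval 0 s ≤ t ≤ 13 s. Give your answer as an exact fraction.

Average acceleration = Δv/Δt = (-2 − 7)/(13 − 0) = -9/13 m/s².

-9/13 m/s²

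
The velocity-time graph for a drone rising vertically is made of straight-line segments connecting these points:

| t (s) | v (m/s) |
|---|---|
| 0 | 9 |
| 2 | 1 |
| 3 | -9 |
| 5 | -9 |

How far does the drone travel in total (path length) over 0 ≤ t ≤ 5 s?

32.1 m

Total distance travelled is ∫|v| dt — sum the magnitudes of each area piece.
0–2 s: |½(9 + 1)(2)| = 10 m
2–3 s: v = 0 at t = 2.1 s; triangle areas 0.05 + 4.05 = 4.1 m
3–5 s: |-9| × 2 = 18 m
Total distance = 32.1 m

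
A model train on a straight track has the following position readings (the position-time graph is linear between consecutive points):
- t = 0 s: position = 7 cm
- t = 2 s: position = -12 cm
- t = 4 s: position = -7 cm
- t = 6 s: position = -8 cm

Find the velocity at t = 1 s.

Velocity is the slope of the x-t graph on 0–2 s: (-12 − 7)/(2 − 0) = -9.5 cm/s.

-9.5 cm/s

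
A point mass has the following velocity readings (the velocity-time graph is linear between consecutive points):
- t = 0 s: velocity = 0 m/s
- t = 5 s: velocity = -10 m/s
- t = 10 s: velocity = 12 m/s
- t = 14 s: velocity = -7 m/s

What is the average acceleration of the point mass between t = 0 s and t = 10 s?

1.2 m/s²

Average acceleration = Δv/Δt = (12 − 0)/(10 − 0) = 1.2 m/s².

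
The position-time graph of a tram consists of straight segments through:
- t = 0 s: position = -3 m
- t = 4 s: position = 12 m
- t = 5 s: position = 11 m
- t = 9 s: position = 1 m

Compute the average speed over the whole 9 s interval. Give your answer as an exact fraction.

26/9 m/s

Average speed = (total path length)/(elapsed time); on a piecewise-linear x-t graph the path length is Σ|Δx|.
0–4 s: |Δx| = |12 − -3| = 15 m
4–5 s: |Δx| = |11 − 12| = 1 m
5–9 s: |Δx| = |1 − 11| = 10 m
Total path = 26 m; average speed = 26/9 = 26/9 m/s.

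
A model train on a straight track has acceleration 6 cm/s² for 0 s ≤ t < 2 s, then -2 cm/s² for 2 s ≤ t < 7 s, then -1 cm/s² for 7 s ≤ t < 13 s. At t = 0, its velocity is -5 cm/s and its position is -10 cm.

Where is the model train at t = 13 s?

-34 cm

On each constant-a segment, Δv = aΔt and Δx = v₀Δt + ½aΔt²; chain segment to segment.
0–2 s: v starts -5 cm/s; Δx = -5·2 + ½·6·2² = 2 cm; v ends 7 cm/s.
2–7 s: v starts 7 cm/s; Δx = 7·5 + ½·-2·5² = 10 cm; v ends -3 cm/s.
7–13 s: v starts -3 cm/s; Δx = -3·6 + ½·-1·6² = -36 cm; v ends -9 cm/s.
x(13) = -10 + Σ Δx = -34 cm.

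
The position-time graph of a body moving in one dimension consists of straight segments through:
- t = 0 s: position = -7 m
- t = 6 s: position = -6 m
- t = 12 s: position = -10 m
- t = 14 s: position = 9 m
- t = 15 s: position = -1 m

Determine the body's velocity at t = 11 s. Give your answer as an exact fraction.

-2/3 m/s

Velocity is the slope of the x-t graph on 6–12 s: (-10 − -6)/(12 − 6) = -2/3 m/s.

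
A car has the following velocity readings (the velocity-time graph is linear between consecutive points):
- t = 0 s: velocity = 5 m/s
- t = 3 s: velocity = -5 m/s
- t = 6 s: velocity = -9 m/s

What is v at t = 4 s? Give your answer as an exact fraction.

-19/3 m/s

On 3–6 s the graph is linear from -5 to -9 m/s: v(4) = -5 + (-9 − -5)·(4 − 3)/(6 − 3) = -19/3 m/s.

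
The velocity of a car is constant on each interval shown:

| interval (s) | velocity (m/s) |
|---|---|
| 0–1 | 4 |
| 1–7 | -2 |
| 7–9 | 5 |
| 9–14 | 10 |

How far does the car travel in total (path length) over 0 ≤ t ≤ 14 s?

76 m

Distance (not displacement) is the total path length: add the absolute areas under v-t.
0–1 s: |4| × 1 = 4 m
1–7 s: |-2| × 6 = 12 m
7–9 s: |5| × 2 = 10 m
9–14 s: |10| × 5 = 50 m
Total distance = 76 m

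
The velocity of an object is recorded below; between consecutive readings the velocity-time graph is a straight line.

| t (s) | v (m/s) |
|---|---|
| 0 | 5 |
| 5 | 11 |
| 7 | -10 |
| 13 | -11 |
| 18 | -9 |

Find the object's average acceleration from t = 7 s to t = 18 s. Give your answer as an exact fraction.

Average acceleration = Δv/Δt = (-9 − -10)/(18 − 7) = 1/11 m/s².

1/11 m/s²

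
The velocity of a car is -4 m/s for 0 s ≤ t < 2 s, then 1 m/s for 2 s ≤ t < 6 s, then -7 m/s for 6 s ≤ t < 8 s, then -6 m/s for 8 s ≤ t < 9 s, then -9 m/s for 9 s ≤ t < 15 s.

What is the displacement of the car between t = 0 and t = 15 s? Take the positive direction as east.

-78 m

Net displacement equals the area under the velocity-time graph (areas below the axis count negative).
0–2 s: -4 × 2 = -8 m
2–6 s: 1 × 4 = 4 m
6–8 s: -7 × 2 = -14 m
8–9 s: -6 × 1 = -6 m
9–15 s: -9 × 6 = -54 m
Net displacement = -78 m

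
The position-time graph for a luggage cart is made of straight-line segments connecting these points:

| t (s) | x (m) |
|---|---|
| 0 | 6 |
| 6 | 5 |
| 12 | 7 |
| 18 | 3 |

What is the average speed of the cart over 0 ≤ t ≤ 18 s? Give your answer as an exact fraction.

7/18 m/s

Average speed = (total path length)/(elapsed time); on a piecewise-linear x-t graph the path length is Σ|Δx|.
0–6 s: |Δx| = |5 − 6| = 1 m
6–12 s: |Δx| = |7 − 5| = 2 m
12–18 s: |Δx| = |3 − 7| = 4 m
Total path = 7 m; average speed = 7/18 = 7/18 m/s.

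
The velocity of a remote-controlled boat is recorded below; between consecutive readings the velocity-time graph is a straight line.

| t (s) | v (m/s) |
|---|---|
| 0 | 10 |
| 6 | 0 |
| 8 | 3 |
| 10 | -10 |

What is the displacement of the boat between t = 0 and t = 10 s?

26 m

Net displacement equals the area under the velocity-time graph (areas below the axis count negative).
0–6 s: ½(10 + 0)(6) = 30 m
6–8 s: ½(0 + 3)(2) = 3 m
8–10 s: ½(3 + -10)(2) = -7 m
Net displacement = 26 m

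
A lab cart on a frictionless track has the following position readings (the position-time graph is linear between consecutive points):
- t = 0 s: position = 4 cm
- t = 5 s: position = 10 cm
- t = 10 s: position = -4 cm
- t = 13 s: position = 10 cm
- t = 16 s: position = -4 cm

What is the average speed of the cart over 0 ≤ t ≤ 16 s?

Average speed = (total path length)/(elapsed time); on a piecewise-linear x-t graph the path length is Σ|Δx|.
0–5 s: |Δx| = |10 − 4| = 6 cm
5–10 s: |Δx| = |-4 − 10| = 14 cm
10–13 s: |Δx| = |10 − -4| = 14 cm
13–16 s: |Δx| = |-4 − 10| = 14 cm
Total path = 48 cm; average speed = 48/16 = 3 cm/s.

3 cm/s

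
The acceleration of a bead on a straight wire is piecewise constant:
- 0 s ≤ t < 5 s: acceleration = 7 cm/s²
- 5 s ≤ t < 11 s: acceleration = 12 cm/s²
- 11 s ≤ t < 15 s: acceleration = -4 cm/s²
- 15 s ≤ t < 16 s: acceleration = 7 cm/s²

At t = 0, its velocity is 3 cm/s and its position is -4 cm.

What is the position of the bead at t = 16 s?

On each constant-a segment, Δv = aΔt and Δx = v₀Δt + ½aΔt²; chain segment to segment.
0–5 s: v starts 3 cm/s; Δx = 3·5 + ½·7·5² = 102.5 cm; v ends 38 cm/s.
5–11 s: v starts 38 cm/s; Δx = 38·6 + ½·12·6² = 444 cm; v ends 110 cm/s.
11–15 s: v starts 110 cm/s; Δx = 110·4 + ½·-4·4² = 408 cm; v ends 94 cm/s.
15–16 s: v starts 94 cm/s; Δx = 94·1 + ½·7·1² = 97.5 cm; v ends 101 cm/s.
x(16) = -4 + Σ Δx = 1048 cm.

1048 cm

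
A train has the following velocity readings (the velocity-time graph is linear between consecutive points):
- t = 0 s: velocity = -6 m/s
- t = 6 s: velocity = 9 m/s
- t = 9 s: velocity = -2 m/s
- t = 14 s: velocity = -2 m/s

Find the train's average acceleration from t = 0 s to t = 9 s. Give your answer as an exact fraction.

4/9 m/s²

Average acceleration = Δv/Δt = (-2 − -6)/(9 − 0) = 4/9 m/s².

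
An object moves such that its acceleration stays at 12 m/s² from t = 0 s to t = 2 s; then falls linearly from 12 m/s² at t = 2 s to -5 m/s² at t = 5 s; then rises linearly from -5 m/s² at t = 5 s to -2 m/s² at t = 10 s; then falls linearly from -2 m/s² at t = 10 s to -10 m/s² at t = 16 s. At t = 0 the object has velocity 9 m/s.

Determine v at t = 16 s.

-10 m/s

Δv equals the area under the a-t graph; then v = v₀ + Δv.
0–2 s: 12 × 2 = 24 m/s
2–5 s: ½(12 + -5)(3) = 10.5 m/s
5–10 s: ½(-5 + -2)(5) = -17.5 m/s
10–16 s: ½(-2 + -10)(6) = -36 m/s
Δv = -19 m/s, so v(16) = 9 + (-19) = -10 m/s.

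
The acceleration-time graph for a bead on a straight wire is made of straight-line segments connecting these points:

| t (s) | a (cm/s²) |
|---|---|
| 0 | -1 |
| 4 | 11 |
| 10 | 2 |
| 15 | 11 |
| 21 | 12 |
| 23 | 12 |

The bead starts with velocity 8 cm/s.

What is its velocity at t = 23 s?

192.5 cm/s

Δv equals the area under the a-t graph; then v = v₀ + Δv.
0–4 s: ½(-1 + 11)(4) = 20 cm/s
4–10 s: ½(11 + 2)(6) = 39 cm/s
10–15 s: ½(2 + 11)(5) = 32.5 cm/s
15–21 s: ½(11 + 12)(6) = 69 cm/s
21–23 s: 12 × 2 = 24 cm/s
Δv = 184.5 cm/s, so v(23) = 8 + (184.5) = 192.5 cm/s.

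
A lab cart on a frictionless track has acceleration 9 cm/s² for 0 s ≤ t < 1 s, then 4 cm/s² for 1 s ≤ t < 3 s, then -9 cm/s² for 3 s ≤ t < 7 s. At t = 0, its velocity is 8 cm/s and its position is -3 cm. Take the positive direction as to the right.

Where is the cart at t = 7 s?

79.5 cm

On each constant-a segment, Δv = aΔt and Δx = v₀Δt + ½aΔt²; chain segment to segment.
0–1 s: v starts 8 cm/s; Δx = 8·1 + ½·9·1² = 12.5 cm; v ends 17 cm/s.
1–3 s: v starts 17 cm/s; Δx = 17·2 + ½·4·2² = 42 cm; v ends 25 cm/s.
3–7 s: v starts 25 cm/s; Δx = 25·4 + ½·-9·4² = 28 cm; v ends -11 cm/s.
x(7) = -3 + Σ Δx = 79.5 cm.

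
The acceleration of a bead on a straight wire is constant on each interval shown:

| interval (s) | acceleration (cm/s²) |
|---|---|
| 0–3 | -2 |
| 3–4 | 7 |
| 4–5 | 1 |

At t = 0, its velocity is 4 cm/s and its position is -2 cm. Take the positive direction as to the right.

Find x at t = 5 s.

On each constant-a segment, Δv = aΔt and Δx = v₀Δt + ½aΔt²; chain segment to segment.
0–3 s: v starts 4 cm/s; Δx = 4·3 + ½·-2·3² = 3 cm; v ends -2 cm/s.
3–4 s: v starts -2 cm/s; Δx = -2·1 + ½·7·1² = 1.5 cm; v ends 5 cm/s.
4–5 s: v starts 5 cm/s; Δx = 5·1 + ½·1·1² = 5.5 cm; v ends 6 cm/s.
x(5) = -2 + Σ Δx = 8 cm.

8 cm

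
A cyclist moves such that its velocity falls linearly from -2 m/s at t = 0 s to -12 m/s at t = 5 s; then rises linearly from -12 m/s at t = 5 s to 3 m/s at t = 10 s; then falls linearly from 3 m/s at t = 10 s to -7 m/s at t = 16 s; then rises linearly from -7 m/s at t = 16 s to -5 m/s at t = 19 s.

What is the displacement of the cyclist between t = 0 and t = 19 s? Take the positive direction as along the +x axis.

Displacement is the signed area under the v-t curve.
0–5 s: ½(-2 + -12)(5) = -35 m
5–10 s: ½(-12 + 3)(5) = -22.5 m
10–16 s: ½(3 + -7)(6) = -12 m
16–19 s: ½(-7 + -5)(3) = -18 m
Net displacement = -87.5 m

-87.5 m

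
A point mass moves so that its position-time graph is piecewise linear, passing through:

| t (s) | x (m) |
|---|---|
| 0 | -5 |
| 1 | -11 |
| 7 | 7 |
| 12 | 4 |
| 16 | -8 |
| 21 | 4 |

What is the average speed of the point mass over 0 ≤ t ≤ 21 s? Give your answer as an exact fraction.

17/7 m/s

Average speed = (total path length)/(elapsed time); on a piecewise-linear x-t graph the path length is Σ|Δx|.
0–1 s: |Δx| = |-11 − -5| = 6 m
1–7 s: |Δx| = |7 − -11| = 18 m
7–12 s: |Δx| = |4 − 7| = 3 m
12–16 s: |Δx| = |-8 − 4| = 12 m
16–21 s: |Δx| = |4 − -8| = 12 m
Total path = 51 m; average speed = 51/21 = 17/7 m/s.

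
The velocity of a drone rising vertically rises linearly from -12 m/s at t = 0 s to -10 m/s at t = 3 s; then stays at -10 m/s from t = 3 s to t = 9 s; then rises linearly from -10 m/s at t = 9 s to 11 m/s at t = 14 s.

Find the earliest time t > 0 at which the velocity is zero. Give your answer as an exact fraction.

t = 239/21 s

v changes sign on 9–14 s (from -10 to 11); the graph is linear there, so v = 0 at t = 9 + (10)·(14 − 9)/(11 − -10) = 239/21 s.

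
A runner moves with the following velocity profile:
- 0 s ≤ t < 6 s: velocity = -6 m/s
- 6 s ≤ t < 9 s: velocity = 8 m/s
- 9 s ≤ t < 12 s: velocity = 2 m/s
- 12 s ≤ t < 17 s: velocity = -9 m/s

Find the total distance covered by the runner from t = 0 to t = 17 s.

Distance (not displacement) is the total path length: add the absolute areas under v-t.
0–6 s: |-6| × 6 = 36 m
6–9 s: |8| × 3 = 24 m
9–12 s: |2| × 3 = 6 m
12–17 s: |-9| × 5 = 45 m
Total distance = 111 m

111 m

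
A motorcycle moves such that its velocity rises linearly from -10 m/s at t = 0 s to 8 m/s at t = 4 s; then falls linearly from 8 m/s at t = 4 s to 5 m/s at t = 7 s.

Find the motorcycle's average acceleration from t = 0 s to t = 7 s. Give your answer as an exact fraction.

Average acceleration = Δv/Δt = (5 − -10)/(7 − 0) = 15/7 m/s².

15/7 m/s²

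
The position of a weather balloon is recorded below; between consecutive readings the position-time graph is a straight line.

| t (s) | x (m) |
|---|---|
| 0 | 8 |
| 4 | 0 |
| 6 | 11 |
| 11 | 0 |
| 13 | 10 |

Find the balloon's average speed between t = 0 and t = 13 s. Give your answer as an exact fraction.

40/13 m/s

Average speed = (total path length)/(elapsed time); on a piecewise-linear x-t graph the path length is Σ|Δx|.
0–4 s: |Δx| = |0 − 8| = 8 m
4–6 s: |Δx| = |11 − 0| = 11 m
6–11 s: |Δx| = |0 − 11| = 11 m
11–13 s: |Δx| = |10 − 0| = 10 m
Total path = 40 m; average speed = 40/13 = 40/13 m/s.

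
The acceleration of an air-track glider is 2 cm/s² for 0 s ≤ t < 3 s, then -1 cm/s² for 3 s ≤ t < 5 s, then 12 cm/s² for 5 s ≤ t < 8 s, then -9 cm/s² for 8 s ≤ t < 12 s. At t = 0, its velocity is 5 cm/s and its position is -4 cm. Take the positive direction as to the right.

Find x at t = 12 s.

On each constant-a segment, Δv = aΔt and Δx = v₀Δt + ½aΔt²; chain segment to segment.
0–3 s: v starts 5 cm/s; Δx = 5·3 + ½·2·3² = 24 cm; v ends 11 cm/s.
3–5 s: v starts 11 cm/s; Δx = 11·2 + ½·-1·2² = 20 cm; v ends 9 cm/s.
5–8 s: v starts 9 cm/s; Δx = 9·3 + ½·12·3² = 81 cm; v ends 45 cm/s.
8–12 s: v starts 45 cm/s; Δx = 45·4 + ½·-9·4² = 108 cm; v ends 9 cm/s.
x(12) = -4 + Σ Δx = 229 cm.

229 cm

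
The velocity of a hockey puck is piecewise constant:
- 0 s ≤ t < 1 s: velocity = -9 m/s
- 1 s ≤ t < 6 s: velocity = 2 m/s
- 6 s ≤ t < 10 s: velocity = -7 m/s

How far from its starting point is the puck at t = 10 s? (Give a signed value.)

Displacement is the signed area under the v-t curve.
0–1 s: -9 × 1 = -9 m
1–6 s: 2 × 5 = 10 m
6–10 s: -7 × 4 = -28 m
Net displacement = -27 m

-27 m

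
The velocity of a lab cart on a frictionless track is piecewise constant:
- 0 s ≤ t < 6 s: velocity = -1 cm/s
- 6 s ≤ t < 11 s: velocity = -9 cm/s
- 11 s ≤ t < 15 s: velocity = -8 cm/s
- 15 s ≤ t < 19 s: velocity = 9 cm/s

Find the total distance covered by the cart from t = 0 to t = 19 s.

Distance (not displacement) is the total path length: add the absolute areas under v-t.
0–6 s: |-1| × 6 = 6 cm
6–11 s: |-9| × 5 = 45 cm
11–15 s: |-8| × 4 = 32 cm
15–19 s: |9| × 4 = 36 cm
Total distance = 119 cm

119 cm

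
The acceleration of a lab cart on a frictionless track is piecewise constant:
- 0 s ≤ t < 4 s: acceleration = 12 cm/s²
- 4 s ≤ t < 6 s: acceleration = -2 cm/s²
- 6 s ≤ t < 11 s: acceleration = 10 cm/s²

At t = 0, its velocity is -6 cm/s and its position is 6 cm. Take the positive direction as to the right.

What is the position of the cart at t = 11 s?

On each constant-a segment, Δv = aΔt and Δx = v₀Δt + ½aΔt²; chain segment to segment.
0–4 s: v starts -6 cm/s; Δx = -6·4 + ½·12·4² = 72 cm; v ends 42 cm/s.
4–6 s: v starts 42 cm/s; Δx = 42·2 + ½·-2·2² = 80 cm; v ends 38 cm/s.
6–11 s: v starts 38 cm/s; Δx = 38·5 + ½·10·5² = 315 cm; v ends 88 cm/s.
x(11) = 6 + Σ Δx = 473 cm.

473 cm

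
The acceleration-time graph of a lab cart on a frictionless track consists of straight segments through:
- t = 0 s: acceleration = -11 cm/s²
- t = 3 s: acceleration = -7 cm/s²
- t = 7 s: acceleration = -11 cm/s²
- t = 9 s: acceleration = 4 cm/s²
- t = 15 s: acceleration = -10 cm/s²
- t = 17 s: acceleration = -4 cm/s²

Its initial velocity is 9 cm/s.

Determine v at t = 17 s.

Δv equals the area under the a-t graph; then v = v₀ + Δv.
0–3 s: ½(-11 + -7)(3) = -27 cm/s
3–7 s: ½(-7 + -11)(4) = -36 cm/s
7–9 s: ½(-11 + 4)(2) = -7 cm/s
9–15 s: ½(4 + -10)(6) = -18 cm/s
15–17 s: ½(-10 + -4)(2) = -14 cm/s
Δv = -102 cm/s, so v(17) = 9 + (-102) = -93 cm/s.

-93 cm/s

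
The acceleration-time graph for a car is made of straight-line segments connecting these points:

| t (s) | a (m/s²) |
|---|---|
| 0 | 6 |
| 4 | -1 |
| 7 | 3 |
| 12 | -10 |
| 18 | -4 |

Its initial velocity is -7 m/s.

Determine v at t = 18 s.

Δv equals the area under the a-t graph; then v = v₀ + Δv.
0–4 s: ½(6 + -1)(4) = 10 m/s
4–7 s: ½(-1 + 3)(3) = 3 m/s
7–12 s: ½(3 + -10)(5) = -17.5 m/s
12–18 s: ½(-10 + -4)(6) = -42 m/s
Δv = -46.5 m/s, so v(18) = -7 + (-46.5) = -53.5 m/s.

-53.5 m/s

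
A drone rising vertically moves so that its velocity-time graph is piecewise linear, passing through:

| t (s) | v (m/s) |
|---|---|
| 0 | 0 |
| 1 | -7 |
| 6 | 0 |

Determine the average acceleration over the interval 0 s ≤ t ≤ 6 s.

0 m/s²

Average acceleration = Δv/Δt = (0 − 0)/(6 − 0) = 0 m/s².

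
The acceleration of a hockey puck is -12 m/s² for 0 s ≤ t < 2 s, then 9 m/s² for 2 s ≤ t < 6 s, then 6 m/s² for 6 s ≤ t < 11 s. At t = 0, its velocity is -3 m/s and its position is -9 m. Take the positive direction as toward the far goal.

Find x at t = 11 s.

On each constant-a segment, Δv = aΔt and Δx = v₀Δt + ½aΔt²; chain segment to segment.
0–2 s: v starts -3 m/s; Δx = -3·2 + ½·-12·2² = -30 m; v ends -27 m/s.
2–6 s: v starts -27 m/s; Δx = -27·4 + ½·9·4² = -36 m; v ends 9 m/s.
6–11 s: v starts 9 m/s; Δx = 9·5 + ½·6·5² = 120 m; v ends 39 m/s.
x(11) = -9 + Σ Δx = 45 m.

45 m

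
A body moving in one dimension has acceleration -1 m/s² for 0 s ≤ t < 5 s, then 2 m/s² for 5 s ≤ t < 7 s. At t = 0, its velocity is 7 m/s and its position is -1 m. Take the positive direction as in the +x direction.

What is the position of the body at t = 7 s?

29.5 m

On each constant-a segment, Δv = aΔt and Δx = v₀Δt + ½aΔt²; chain segment to segment.
0–5 s: v starts 7 m/s; Δx = 7·5 + ½·-1·5² = 22.5 m; v ends 2 m/s.
5–7 s: v starts 2 m/s; Δx = 2·2 + ½·2·2² = 8 m; v ends 6 m/s.
x(7) = -1 + Σ Δx = 29.5 m.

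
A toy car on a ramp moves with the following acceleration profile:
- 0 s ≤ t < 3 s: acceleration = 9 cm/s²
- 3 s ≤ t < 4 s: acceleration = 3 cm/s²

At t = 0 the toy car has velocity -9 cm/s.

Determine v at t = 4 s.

Δv equals the area under the a-t graph; then v = v₀ + Δv.
0–3 s: 9 × 3 = 27 cm/s
3–4 s: 3 × 1 = 3 cm/s
Δv = 30 cm/s, so v(4) = -9 + (30) = 21 cm/s.

21 cm/s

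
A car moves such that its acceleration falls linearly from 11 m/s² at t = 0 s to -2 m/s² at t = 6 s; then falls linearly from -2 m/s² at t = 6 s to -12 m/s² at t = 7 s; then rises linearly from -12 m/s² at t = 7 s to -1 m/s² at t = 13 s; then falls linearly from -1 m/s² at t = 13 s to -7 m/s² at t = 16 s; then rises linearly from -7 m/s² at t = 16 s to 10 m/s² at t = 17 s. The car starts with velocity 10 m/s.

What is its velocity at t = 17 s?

Δv equals the area under the a-t graph; then v = v₀ + Δv.
0–6 s: ½(11 + -2)(6) = 27 m/s
6–7 s: ½(-2 + -12)(1) = -7 m/s
7–13 s: ½(-12 + -1)(6) = -39 m/s
13–16 s: ½(-1 + -7)(3) = -12 m/s
16–17 s: ½(-7 + 10)(1) = 1.5 m/s
Δv = -29.5 m/s, so v(17) = 10 + (-29.5) = -19.5 m/s.

-19.5 m/s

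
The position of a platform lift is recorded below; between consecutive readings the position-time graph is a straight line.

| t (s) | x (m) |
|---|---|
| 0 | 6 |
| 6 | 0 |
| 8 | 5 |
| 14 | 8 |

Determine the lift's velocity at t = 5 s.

-1 m/s

Velocity is the slope of the x-t graph on 0–6 s: (0 − 6)/(6 − 0) = -1 m/s.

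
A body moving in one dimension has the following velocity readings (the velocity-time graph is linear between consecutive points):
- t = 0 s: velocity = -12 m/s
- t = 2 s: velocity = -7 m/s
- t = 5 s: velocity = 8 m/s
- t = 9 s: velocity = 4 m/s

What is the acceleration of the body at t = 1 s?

Acceleration is the slope of the v-t graph on 0–2 s: (-7 − -12)/(2 − 0) = 2.5 m/s².

2.5 m/s²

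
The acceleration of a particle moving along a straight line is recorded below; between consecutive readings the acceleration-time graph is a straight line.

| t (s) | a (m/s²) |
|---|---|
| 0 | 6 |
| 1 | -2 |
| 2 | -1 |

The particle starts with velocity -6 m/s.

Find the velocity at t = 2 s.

Δv equals the area under the a-t graph; then v = v₀ + Δv.
0–1 s: ½(6 + -2)(1) = 2 m/s
1–2 s: ½(-2 + -1)(1) = -1.5 m/s
Δv = 0.5 m/s, so v(2) = -6 + (0.5) = -5.5 m/s.

-5.5 m/s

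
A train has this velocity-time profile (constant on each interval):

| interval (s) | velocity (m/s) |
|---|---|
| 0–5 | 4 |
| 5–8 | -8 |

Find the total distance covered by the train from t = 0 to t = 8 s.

Total distance travelled is ∫|v| dt — sum the magnitudes of each area piece.
0–5 s: |4| × 5 = 20 m
5–8 s: |-8| × 3 = 24 m
Total distance = 44 m

44 m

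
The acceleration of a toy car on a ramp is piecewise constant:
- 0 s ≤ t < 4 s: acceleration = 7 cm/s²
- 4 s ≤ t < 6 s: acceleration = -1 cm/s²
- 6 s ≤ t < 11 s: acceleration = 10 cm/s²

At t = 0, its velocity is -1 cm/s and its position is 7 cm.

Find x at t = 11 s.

361 cm

On each constant-a segment, Δv = aΔt and Δx = v₀Δt + ½aΔt²; chain segment to segment.
0–4 s: v starts -1 cm/s; Δx = -1·4 + ½·7·4² = 52 cm; v ends 27 cm/s.
4–6 s: v starts 27 cm/s; Δx = 27·2 + ½·-1·2² = 52 cm; v ends 25 cm/s.
6–11 s: v starts 25 cm/s; Δx = 25·5 + ½·10·5² = 250 cm; v ends 75 cm/s.
x(11) = 7 + Σ Δx = 361 cm.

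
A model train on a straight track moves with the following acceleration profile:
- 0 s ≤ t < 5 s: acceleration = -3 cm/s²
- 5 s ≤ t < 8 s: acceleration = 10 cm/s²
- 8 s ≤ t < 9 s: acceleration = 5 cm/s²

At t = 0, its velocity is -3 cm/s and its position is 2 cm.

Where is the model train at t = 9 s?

On each constant-a segment, Δv = aΔt and Δx = v₀Δt + ½aΔt²; chain segment to segment.
0–5 s: v starts -3 cm/s; Δx = -3·5 + ½·-3·5² = -52.5 cm; v ends -18 cm/s.
5–8 s: v starts -18 cm/s; Δx = -18·3 + ½·10·3² = -9 cm; v ends 12 cm/s.
8–9 s: v starts 12 cm/s; Δx = 12·1 + ½·5·1² = 14.5 cm; v ends 17 cm/s.
x(9) = 2 + Σ Δx = -45 cm.

-45 cm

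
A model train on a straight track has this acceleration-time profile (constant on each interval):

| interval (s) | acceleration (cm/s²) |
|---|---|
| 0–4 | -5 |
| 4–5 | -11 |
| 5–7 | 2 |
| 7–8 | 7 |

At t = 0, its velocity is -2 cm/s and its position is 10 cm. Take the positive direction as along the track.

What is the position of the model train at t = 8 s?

On each constant-a segment, Δv = aΔt and Δx = v₀Δt + ½aΔt²; chain segment to segment.
0–4 s: v starts -2 cm/s; Δx = -2·4 + ½·-5·4² = -48 cm; v ends -22 cm/s.
4–5 s: v starts -22 cm/s; Δx = -22·1 + ½·-11·1² = -27.5 cm; v ends -33 cm/s.
5–7 s: v starts -33 cm/s; Δx = -33·2 + ½·2·2² = -62 cm; v ends -29 cm/s.
7–8 s: v starts -29 cm/s; Δx = -29·1 + ½·7·1² = -25.5 cm; v ends -22 cm/s.
x(8) = 10 + Σ Δx = -153 cm.

-153 cm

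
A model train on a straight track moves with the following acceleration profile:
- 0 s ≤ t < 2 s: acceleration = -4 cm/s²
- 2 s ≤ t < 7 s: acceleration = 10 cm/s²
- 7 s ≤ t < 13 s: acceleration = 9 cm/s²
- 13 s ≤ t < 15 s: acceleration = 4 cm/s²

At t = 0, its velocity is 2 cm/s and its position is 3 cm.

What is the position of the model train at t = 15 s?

724 cm

On each constant-a segment, Δv = aΔt and Δx = v₀Δt + ½aΔt²; chain segment to segment.
0–2 s: v starts 2 cm/s; Δx = 2·2 + ½·-4·2² = -4 cm; v ends -6 cm/s.
2–7 s: v starts -6 cm/s; Δx = -6·5 + ½·10·5² = 95 cm; v ends 44 cm/s.
7–13 s: v starts 44 cm/s; Δx = 44·6 + ½·9·6² = 426 cm; v ends 98 cm/s.
13–15 s: v starts 98 cm/s; Δx = 98·2 + ½·4·2² = 204 cm; v ends 106 cm/s.
x(15) = 3 + Σ Δx = 724 cm.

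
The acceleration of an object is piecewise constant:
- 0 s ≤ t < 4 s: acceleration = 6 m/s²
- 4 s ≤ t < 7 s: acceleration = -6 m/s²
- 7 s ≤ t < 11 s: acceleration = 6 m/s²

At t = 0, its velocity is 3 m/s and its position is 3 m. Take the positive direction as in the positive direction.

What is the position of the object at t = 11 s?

201 m

On each constant-a segment, Δv = aΔt and Δx = v₀Δt + ½aΔt²; chain segment to segment.
0–4 s: v starts 3 m/s; Δx = 3·4 + ½·6·4² = 60 m; v ends 27 m/s.
4–7 s: v starts 27 m/s; Δx = 27·3 + ½·-6·3² = 54 m; v ends 9 m/s.
7–11 s: v starts 9 m/s; Δx = 9·4 + ½·6·4² = 84 m; v ends 33 m/s.
x(11) = 3 + Σ Δx = 201 m.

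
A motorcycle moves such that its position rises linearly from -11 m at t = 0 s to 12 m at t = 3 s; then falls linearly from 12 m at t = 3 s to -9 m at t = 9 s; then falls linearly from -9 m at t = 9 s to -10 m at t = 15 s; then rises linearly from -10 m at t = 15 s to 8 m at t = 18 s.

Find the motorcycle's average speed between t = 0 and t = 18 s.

3.5 m/s

Average speed = (total path length)/(elapsed time); on a piecewise-linear x-t graph the path length is Σ|Δx|.
0–3 s: |Δx| = |12 − -11| = 23 m
3–9 s: |Δx| = |-9 − 12| = 21 m
9–15 s: |Δx| = |-10 − -9| = 1 m
15–18 s: |Δx| = |8 − -10| = 18 m
Total path = 63 m; average speed = 63/18 = 3.5 m/s.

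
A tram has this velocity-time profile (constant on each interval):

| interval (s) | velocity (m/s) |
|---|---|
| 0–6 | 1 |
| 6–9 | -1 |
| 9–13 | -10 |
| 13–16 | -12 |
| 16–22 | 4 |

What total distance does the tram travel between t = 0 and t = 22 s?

109 m

Total distance travelled is ∫|v| dt — sum the magnitudes of each area piece.
0–6 s: |1| × 6 = 6 m
6–9 s: |-1| × 3 = 3 m
9–13 s: |-10| × 4 = 40 m
13–16 s: |-12| × 3 = 36 m
16–22 s: |4| × 6 = 24 m
Total distance = 109 m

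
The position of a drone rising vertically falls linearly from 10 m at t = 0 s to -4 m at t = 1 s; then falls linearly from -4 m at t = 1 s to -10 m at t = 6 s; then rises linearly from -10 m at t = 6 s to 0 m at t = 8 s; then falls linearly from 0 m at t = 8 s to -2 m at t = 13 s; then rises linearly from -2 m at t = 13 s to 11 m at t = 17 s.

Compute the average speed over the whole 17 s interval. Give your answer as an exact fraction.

Average speed = (total path length)/(elapsed time); on a piecewise-linear x-t graph the path length is Σ|Δx|.
0–1 s: |Δx| = |-4 − 10| = 14 m
1–6 s: |Δx| = |-10 − -4| = 6 m
6–8 s: |Δx| = |0 − -10| = 10 m
8–13 s: |Δx| = |-2 − 0| = 2 m
13–17 s: |Δx| = |11 − -2| = 13 m
Total path = 45 m; average speed = 45/17 = 45/17 m/s.

45/17 m/s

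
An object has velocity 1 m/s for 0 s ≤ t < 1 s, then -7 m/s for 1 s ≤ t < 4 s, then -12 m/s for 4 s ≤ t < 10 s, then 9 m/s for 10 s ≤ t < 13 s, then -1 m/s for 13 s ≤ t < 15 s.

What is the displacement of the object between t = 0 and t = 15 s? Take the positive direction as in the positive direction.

Net displacement equals the area under the velocity-time graph (areas below the axis count negative).
0–1 s: 1 × 1 = 1 m
1–4 s: -7 × 3 = -21 m
4–10 s: -12 × 6 = -72 m
10–13 s: 9 × 3 = 27 m
13–15 s: -1 × 2 = -2 m
Net displacement = -67 m

-67 m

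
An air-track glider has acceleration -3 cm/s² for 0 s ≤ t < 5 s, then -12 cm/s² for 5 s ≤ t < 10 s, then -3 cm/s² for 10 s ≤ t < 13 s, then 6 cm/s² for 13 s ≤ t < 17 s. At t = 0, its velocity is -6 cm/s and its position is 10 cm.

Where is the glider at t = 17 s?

-881 cm

On each constant-a segment, Δv = aΔt and Δx = v₀Δt + ½aΔt²; chain segment to segment.
0–5 s: v starts -6 cm/s; Δx = -6·5 + ½·-3·5² = -67.5 cm; v ends -21 cm/s.
5–10 s: v starts -21 cm/s; Δx = -21·5 + ½·-12·5² = -255 cm; v ends -81 cm/s.
10–13 s: v starts -81 cm/s; Δx = -81·3 + ½·-3·3² = -256.5 cm; v ends -90 cm/s.
13–17 s: v starts -90 cm/s; Δx = -90·4 + ½·6·4² = -312 cm; v ends -66 cm/s.
x(17) = 10 + Σ Δx = -881 cm.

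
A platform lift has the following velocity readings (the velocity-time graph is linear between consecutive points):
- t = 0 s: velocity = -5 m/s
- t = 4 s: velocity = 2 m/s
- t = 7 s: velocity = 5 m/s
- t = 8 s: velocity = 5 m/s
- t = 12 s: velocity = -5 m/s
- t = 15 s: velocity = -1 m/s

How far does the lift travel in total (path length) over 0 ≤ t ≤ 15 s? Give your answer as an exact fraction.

Total distance travelled is ∫|v| dt — sum the magnitudes of each area piece.
0–4 s: v = 0 at t = 20/7 s; triangle areas 50/7 + 8/7 = 58/7 m
4–7 s: |½(2 + 5)(3)| = 10.5 m
7–8 s: |5| × 1 = 5 m
8–12 s: v = 0 at t = 10 s; triangle areas 5 + 5 = 10 m
12–15 s: |½(-5 + -1)(3)| = 9 m
Total distance = 599/14 m

599/14 m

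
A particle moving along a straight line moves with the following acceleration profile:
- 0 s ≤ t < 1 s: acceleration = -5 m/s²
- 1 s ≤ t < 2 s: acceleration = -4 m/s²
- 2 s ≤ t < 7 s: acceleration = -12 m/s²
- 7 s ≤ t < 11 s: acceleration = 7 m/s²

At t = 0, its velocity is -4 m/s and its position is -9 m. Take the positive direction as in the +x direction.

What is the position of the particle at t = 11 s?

On each constant-a segment, Δv = aΔt and Δx = v₀Δt + ½aΔt²; chain segment to segment.
0–1 s: v starts -4 m/s; Δx = -4·1 + ½·-5·1² = -6.5 m; v ends -9 m/s.
1–2 s: v starts -9 m/s; Δx = -9·1 + ½·-4·1² = -11 m; v ends -13 m/s.
2–7 s: v starts -13 m/s; Δx = -13·5 + ½·-12·5² = -215 m; v ends -73 m/s.
7–11 s: v starts -73 m/s; Δx = -73·4 + ½·7·4² = -236 m; v ends -45 m/s.
x(11) = -9 + Σ Δx = -477.5 m.

-477.5 m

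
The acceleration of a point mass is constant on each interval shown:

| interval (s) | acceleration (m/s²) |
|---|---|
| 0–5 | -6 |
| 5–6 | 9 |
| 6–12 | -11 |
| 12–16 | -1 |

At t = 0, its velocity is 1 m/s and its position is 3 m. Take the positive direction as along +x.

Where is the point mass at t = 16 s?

On each constant-a segment, Δv = aΔt and Δx = v₀Δt + ½aΔt²; chain segment to segment.
0–5 s: v starts 1 m/s; Δx = 1·5 + ½·-6·5² = -70 m; v ends -29 m/s.
5–6 s: v starts -29 m/s; Δx = -29·1 + ½·9·1² = -24.5 m; v ends -20 m/s.
6–12 s: v starts -20 m/s; Δx = -20·6 + ½·-11·6² = -318 m; v ends -86 m/s.
12–16 s: v starts -86 m/s; Δx = -86·4 + ½·-1·4² = -352 m; v ends -90 m/s.
x(16) = 3 + Σ Δx = -761.5 m.

-761.5 m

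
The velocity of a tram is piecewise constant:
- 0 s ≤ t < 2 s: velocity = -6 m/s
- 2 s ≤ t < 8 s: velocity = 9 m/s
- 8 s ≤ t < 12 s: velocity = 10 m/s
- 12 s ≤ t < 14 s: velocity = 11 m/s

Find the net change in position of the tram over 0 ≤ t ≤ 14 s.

Displacement is the signed area under the v-t curve.
0–2 s: -6 × 2 = -12 m
2–8 s: 9 × 6 = 54 m
8–12 s: 10 × 4 = 40 m
12–14 s: 11 × 2 = 22 m
Net displacement = 104 m

104 m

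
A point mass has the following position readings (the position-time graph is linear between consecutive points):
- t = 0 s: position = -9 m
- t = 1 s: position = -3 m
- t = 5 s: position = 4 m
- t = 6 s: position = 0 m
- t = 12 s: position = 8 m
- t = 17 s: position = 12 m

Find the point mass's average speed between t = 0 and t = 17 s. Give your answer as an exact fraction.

Average speed = (total path length)/(elapsed time); on a piecewise-linear x-t graph the path length is Σ|Δx|.
0–1 s: |Δx| = |-3 − -9| = 6 m
1–5 s: |Δx| = |4 − -3| = 7 m
5–6 s: |Δx| = |0 − 4| = 4 m
6–12 s: |Δx| = |8 − 0| = 8 m
12–17 s: |Δx| = |12 − 8| = 4 m
Total path = 29 m; average speed = 29/17 = 29/17 m/s.

29/17 m/s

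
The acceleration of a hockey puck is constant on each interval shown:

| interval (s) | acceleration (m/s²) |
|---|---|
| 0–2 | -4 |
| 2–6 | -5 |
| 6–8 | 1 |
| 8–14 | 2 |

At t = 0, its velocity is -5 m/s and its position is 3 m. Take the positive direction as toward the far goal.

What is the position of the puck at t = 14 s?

On each constant-a segment, Δv = aΔt and Δx = v₀Δt + ½aΔt²; chain segment to segment.
0–2 s: v starts -5 m/s; Δx = -5·2 + ½·-4·2² = -18 m; v ends -13 m/s.
2–6 s: v starts -13 m/s; Δx = -13·4 + ½·-5·4² = -92 m; v ends -33 m/s.
6–8 s: v starts -33 m/s; Δx = -33·2 + ½·1·2² = -64 m; v ends -31 m/s.
8–14 s: v starts -31 m/s; Δx = -31·6 + ½·2·6² = -150 m; v ends -19 m/s.
x(14) = 3 + Σ Δx = -321 m.

-321 m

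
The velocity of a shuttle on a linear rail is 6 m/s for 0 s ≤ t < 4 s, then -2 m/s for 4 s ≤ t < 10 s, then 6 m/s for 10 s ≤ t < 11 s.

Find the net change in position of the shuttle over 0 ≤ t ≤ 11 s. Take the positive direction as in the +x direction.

Displacement is the signed area under the v-t curve.
0–4 s: 6 × 4 = 24 m
4–10 s: -2 × 6 = -12 m
10–11 s: 6 × 1 = 6 m
Net displacement = 18 m

18 m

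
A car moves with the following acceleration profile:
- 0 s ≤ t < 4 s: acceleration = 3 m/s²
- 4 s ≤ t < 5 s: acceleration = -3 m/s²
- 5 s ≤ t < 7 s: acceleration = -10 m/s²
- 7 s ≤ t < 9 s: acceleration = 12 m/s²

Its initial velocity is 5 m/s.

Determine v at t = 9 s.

Δv equals the area under the a-t graph; then v = v₀ + Δv.
0–4 s: 3 × 4 = 12 m/s
4–5 s: -3 × 1 = -3 m/s
5–7 s: -10 × 2 = -20 m/s
7–9 s: 12 × 2 = 24 m/s
Δv = 13 m/s, so v(9) = 5 + (13) = 18 m/s.

18 m/s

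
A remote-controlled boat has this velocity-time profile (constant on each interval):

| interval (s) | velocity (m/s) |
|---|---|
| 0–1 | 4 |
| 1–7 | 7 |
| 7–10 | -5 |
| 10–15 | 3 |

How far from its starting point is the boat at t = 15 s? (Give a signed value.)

Net displacement equals the area under the velocity-time graph (areas below the axis count negative).
0–1 s: 4 × 1 = 4 m
1–7 s: 7 × 6 = 42 m
7–10 s: -5 × 3 = -15 m
10–15 s: 3 × 5 = 15 m
Net displacement = 46 m

46 m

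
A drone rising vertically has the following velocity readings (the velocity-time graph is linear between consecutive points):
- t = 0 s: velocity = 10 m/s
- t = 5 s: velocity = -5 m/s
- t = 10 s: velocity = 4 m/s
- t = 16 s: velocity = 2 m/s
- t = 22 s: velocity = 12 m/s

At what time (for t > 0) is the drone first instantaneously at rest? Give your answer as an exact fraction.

v changes sign on 0–5 s (from 10 to -5); the graph is linear there, so v = 0 at t = 0 + (-10)·(5 − 0)/(-5 − 10) = 10/3 s.

t = 10/3 s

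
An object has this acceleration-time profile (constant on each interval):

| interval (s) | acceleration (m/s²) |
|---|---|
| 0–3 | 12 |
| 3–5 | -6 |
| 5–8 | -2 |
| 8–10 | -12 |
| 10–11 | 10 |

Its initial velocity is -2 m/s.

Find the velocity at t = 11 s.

Δv equals the area under the a-t graph; then v = v₀ + Δv.
0–3 s: 12 × 3 = 36 m/s
3–5 s: -6 × 2 = -12 m/s
5–8 s: -2 × 3 = -6 m/s
8–10 s: -12 × 2 = -24 m/s
10–11 s: 10 × 1 = 10 m/s
Δv = 4 m/s, so v(11) = -2 + (4) = 2 m/s.

2 m/s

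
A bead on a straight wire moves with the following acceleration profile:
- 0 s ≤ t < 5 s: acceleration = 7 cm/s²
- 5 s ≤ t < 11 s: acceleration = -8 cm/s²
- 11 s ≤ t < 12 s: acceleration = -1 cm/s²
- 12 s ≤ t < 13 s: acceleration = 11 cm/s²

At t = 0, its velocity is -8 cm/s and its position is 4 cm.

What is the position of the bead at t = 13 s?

On each constant-a segment, Δv = aΔt and Δx = v₀Δt + ½aΔt²; chain segment to segment.
0–5 s: v starts -8 cm/s; Δx = -8·5 + ½·7·5² = 47.5 cm; v ends 27 cm/s.
5–11 s: v starts 27 cm/s; Δx = 27·6 + ½·-8·6² = 18 cm; v ends -21 cm/s.
11–12 s: v starts -21 cm/s; Δx = -21·1 + ½·-1·1² = -21.5 cm; v ends -22 cm/s.
12–13 s: v starts -22 cm/s; Δx = -22·1 + ½·11·1² = -16.5 cm; v ends -11 cm/s.
x(13) = 4 + Σ Δx = 31.5 cm.

31.5 cm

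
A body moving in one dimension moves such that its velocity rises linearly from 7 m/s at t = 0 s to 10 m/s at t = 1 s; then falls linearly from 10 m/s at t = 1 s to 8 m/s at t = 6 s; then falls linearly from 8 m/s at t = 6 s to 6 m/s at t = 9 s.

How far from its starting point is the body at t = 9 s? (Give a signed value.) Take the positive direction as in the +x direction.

74.5 m

Displacement is the signed area under the v-t curve.
0–1 s: ½(7 + 10)(1) = 8.5 m
1–6 s: ½(10 + 8)(5) = 45 m
6–9 s: ½(8 + 6)(3) = 21 m
Net displacement = 74.5 m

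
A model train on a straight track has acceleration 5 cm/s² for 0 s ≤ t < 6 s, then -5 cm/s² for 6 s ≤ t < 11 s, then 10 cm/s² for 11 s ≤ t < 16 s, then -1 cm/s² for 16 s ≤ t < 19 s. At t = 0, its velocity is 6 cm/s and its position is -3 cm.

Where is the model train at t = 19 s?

599 cm

On each constant-a segment, Δv = aΔt and Δx = v₀Δt + ½aΔt²; chain segment to segment.
0–6 s: v starts 6 cm/s; Δx = 6·6 + ½·5·6² = 126 cm; v ends 36 cm/s.
6–11 s: v starts 36 cm/s; Δx = 36·5 + ½·-5·5² = 117.5 cm; v ends 11 cm/s.
11–16 s: v starts 11 cm/s; Δx = 11·5 + ½·10·5² = 180 cm; v ends 61 cm/s.
16–19 s: v starts 61 cm/s; Δx = 61·3 + ½·-1·3² = 178.5 cm; v ends 58 cm/s.
x(19) = -3 + Σ Δx = 599 cm.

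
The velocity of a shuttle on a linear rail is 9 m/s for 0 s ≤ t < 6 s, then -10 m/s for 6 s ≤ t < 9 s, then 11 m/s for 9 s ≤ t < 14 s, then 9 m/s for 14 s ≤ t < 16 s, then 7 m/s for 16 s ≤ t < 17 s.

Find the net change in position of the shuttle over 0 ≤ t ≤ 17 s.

Displacement is the signed area under the v-t curve.
0–6 s: 9 × 6 = 54 m
6–9 s: -10 × 3 = -30 m
9–14 s: 11 × 5 = 55 m
14–16 s: 9 × 2 = 18 m
16–17 s: 7 × 1 = 7 m
Net displacement = 104 m

104 m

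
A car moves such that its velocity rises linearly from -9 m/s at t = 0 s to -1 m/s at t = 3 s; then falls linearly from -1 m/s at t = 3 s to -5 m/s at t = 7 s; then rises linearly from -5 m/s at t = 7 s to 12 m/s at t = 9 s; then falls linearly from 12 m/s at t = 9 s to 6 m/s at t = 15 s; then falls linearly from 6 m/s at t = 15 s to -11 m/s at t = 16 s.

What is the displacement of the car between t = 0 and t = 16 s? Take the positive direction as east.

Net displacement equals the area under the velocity-time graph (areas below the axis count negative).
0–3 s: ½(-9 + -1)(3) = -15 m
3–7 s: ½(-1 + -5)(4) = -12 m
7–9 s: ½(-5 + 12)(2) = 7 m
9–15 s: ½(12 + 6)(6) = 54 m
15–16 s: ½(6 + -11)(1) = -2.5 m
Net displacement = 31.5 m

31.5 m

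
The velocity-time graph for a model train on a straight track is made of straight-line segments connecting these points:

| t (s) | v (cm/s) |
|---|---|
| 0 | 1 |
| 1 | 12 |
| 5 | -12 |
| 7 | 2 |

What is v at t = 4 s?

-6 cm/s

On 1–5 s the graph is linear from 12 to -12 cm/s: v(4) = 12 + (-12 − 12)·(4 − 1)/(5 − 1) = -6 cm/s.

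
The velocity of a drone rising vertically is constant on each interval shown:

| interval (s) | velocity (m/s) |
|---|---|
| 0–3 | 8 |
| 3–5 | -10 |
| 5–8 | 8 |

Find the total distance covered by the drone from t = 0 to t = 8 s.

Total distance travelled is ∫|v| dt — sum the magnitudes of each area piece.
0–3 s: |8| × 3 = 24 m
3–5 s: |-10| × 2 = 20 m
5–8 s: |8| × 3 = 24 m
Total distance = 68 m

68 m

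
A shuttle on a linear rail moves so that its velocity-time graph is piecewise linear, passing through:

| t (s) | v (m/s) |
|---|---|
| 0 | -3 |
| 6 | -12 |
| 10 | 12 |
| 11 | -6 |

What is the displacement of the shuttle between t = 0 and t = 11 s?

-42 m

Net displacement equals the area under the velocity-time graph (areas below the axis count negative).
0–6 s: ½(-3 + -12)(6) = -45 m
6–10 s: ½(-12 + 12)(4) = 0 m
10–11 s: ½(12 + -6)(1) = 3 m
Net displacement = -42 m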